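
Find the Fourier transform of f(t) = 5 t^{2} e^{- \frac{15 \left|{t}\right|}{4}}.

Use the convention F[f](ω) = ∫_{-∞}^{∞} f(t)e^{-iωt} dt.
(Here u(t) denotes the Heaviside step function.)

F(ω) = \frac{57600 \left(75 - 16 \omega^{2}\right)}{\left(16 \omega^{2} + 225\right)^{3}}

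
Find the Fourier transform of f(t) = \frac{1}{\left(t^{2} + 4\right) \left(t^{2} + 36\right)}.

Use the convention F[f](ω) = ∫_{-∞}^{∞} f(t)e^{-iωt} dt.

F(ω) = \frac{\pi \left(3 e^{4 \left|{\omega}\right|} - 1\right) e^{- 6 \left|{\omega}\right|}}{192}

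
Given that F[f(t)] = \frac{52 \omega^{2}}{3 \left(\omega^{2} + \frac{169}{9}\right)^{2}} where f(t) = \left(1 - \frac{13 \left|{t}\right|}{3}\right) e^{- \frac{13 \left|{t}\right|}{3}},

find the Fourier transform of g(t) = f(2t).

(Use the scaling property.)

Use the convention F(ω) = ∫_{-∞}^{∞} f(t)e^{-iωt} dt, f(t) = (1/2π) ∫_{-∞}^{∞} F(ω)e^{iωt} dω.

F[g](ω) = \frac{2808 \omega^{2}}{\left(9 \omega^{2} + 676\right)^{2}}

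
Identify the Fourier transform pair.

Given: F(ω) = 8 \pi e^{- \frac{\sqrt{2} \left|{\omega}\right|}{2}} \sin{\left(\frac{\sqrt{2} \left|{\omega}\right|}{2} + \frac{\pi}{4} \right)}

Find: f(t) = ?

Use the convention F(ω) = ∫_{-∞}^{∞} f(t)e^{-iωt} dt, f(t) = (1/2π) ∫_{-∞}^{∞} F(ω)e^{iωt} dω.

f(t) = \frac{8}{t^{4} + 1}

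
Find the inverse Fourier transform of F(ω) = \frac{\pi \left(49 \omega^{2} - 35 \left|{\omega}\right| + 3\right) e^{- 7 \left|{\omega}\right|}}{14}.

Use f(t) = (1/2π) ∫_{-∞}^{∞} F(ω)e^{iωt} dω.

f(t) = \frac{4 t^{4}}{\left(t^{2} + 49\right)^{3}}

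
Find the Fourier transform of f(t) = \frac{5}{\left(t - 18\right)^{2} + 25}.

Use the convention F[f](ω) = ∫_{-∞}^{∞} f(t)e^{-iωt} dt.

F(ω) = \pi e^{- 18 i \omega - 5 \left|{\omega}\right|}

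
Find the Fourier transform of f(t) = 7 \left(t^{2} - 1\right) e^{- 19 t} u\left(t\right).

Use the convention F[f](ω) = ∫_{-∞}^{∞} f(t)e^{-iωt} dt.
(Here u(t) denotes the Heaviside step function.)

F(ω) = \frac{7 \left(2 i \omega - \left(i \omega + 19\right)^{3} + 38\right)}{\left(i \omega + 19\right)^{4}}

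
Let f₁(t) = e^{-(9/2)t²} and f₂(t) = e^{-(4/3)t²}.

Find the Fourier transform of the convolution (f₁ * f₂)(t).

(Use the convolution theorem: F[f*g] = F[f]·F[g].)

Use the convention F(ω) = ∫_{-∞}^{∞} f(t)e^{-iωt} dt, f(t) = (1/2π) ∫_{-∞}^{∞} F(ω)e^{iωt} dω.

F[f₁*f₂](ω) = \frac{\sqrt{6} \pi e^{- \frac{35 \omega^{2}}{144}}}{6}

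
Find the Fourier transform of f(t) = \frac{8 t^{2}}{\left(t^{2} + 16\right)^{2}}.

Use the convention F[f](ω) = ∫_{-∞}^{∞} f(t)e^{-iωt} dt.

F(ω) = \pi \left(1 - 4 \left|{\omega}\right|\right) e^{- 4 \left|{\omega}\right|}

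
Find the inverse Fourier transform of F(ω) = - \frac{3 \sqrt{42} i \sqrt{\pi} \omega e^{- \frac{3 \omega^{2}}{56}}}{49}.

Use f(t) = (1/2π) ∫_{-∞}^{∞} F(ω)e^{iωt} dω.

f(t) = 8 t e^{- \frac{14 t^{2}}{3}}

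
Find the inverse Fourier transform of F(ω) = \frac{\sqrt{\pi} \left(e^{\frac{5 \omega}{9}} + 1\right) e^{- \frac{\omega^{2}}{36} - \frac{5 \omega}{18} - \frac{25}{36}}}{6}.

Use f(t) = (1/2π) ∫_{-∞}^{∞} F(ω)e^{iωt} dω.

f(t) = e^{- 9 t^{2}} \cos{\left(5 t \right)}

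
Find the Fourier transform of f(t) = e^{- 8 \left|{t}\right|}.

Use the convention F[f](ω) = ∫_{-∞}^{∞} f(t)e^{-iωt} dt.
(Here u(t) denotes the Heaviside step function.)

F(ω) = \frac{16}{\omega^{2} + 64}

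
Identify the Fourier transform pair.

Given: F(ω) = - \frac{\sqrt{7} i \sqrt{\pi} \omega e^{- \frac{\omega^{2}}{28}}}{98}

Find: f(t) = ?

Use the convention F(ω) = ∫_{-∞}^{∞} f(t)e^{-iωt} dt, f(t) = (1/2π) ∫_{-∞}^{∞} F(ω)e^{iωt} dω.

f(t) = t e^{- 7 t^{2}}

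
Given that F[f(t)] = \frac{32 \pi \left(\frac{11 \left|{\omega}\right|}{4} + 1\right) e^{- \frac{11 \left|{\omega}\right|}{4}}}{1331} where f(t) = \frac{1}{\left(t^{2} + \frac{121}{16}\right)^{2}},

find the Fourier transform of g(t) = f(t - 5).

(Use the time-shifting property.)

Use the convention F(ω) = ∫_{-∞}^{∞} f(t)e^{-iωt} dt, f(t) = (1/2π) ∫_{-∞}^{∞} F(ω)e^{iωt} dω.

F[g](ω) = \frac{8 \pi \left(11 \left|{\omega}\right| + 4\right) e^{- 5 i \omega - \frac{11 \left|{\omega}\right|}{4}}}{1331}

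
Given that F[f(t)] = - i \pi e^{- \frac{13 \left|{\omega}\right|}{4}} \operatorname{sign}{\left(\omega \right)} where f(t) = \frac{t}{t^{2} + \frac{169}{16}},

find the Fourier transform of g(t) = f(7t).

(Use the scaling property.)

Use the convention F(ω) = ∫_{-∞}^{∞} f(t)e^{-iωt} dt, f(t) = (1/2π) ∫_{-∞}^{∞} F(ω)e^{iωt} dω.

F[g](ω) = - \frac{i \pi e^{- \frac{13 \left|{\omega}\right|}{28}} \operatorname{sign}{\left(\omega \right)}}{7}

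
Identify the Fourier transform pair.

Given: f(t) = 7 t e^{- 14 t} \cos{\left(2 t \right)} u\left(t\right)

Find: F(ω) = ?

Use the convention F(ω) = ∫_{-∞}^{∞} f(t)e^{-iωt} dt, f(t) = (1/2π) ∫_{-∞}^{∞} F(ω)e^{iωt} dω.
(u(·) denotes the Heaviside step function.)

F(ω) = \frac{7 \left(\left(i \omega + 14\right)^{2} - 4\right)}{\left(\left(i \omega + 14\right)^{2} + 4\right)^{2}}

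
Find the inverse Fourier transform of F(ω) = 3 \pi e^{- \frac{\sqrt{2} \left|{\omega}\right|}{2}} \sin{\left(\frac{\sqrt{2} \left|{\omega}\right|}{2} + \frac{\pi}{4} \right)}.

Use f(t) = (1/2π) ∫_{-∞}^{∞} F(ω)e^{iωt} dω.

f(t) = \frac{3}{t^{4} + 1}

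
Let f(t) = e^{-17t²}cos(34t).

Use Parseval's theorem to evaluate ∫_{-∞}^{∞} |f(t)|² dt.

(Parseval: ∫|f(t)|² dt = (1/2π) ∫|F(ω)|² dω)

∫|f(t)|² dt = \frac{\sqrt{34} \sqrt{\pi} \left(1 + e^{34}\right)}{68 e^{34}}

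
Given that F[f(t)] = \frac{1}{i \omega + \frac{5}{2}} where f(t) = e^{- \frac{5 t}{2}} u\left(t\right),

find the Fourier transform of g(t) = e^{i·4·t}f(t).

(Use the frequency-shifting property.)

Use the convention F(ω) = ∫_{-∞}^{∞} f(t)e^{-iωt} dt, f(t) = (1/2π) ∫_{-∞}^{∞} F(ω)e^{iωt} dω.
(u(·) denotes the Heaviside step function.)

F[g](ω) = \frac{2}{2 i \left(\omega - 4\right) + 5}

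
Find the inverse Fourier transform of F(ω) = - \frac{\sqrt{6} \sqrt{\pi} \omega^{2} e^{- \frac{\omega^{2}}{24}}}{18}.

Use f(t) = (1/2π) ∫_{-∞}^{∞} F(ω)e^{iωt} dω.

f(t) = 2 \left(24 t^{2} - 2\right) e^{- 6 t^{2}}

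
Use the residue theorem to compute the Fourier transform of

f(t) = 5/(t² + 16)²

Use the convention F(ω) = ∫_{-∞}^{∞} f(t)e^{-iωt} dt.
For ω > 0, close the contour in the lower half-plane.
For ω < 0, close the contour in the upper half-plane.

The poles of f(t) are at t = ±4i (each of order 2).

Let g(z) = f(z)e^{-iωz}; for large |z| the factor e^{-iωz} decays in the lower half-plane when ω > 0 and in the upper half-plane when ω < 0.

Case ω > 0 (lower half-plane, clockwise contour ⇒ F(ω) = -2πi·ΣRes):
  Res_{z = - 4 i} g(z) = \frac{5 i \left(4 \omega + 1\right) e^{- 4 \omega}}{256} (pole of order 2)
  F(ω) = -2πi·ΣRes = \frac{5 \pi \left(4 \omega + 1\right) e^{- 4 \omega}}{128}

Case ω < 0 (upper half-plane, counterclockwise contour ⇒ F(ω) = +2πi·ΣRes):
  Res_{z = 4 i} g(z) = \frac{5 i \left(4 \omega - 1\right) e^{4 \omega}}{256} (pole of order 2)
  F(ω) = 2πi·ΣRes = \frac{5 \pi \left(1 - 4 \omega\right) e^{4 \omega}}{128}

Both cases combine into a single formula in |ω|:

F(ω) = \frac{5 \pi \left(4 \left|{\omega}\right| + 1\right) e^{- 4 \left|{\omega}\right|}}{128}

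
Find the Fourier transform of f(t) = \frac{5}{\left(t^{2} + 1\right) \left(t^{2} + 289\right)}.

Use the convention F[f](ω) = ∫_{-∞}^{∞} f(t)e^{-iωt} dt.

F(ω) = \frac{5 \pi \left(17 e^{16 \left|{\omega}\right|} - 1\right) e^{- 17 \left|{\omega}\right|}}{4896}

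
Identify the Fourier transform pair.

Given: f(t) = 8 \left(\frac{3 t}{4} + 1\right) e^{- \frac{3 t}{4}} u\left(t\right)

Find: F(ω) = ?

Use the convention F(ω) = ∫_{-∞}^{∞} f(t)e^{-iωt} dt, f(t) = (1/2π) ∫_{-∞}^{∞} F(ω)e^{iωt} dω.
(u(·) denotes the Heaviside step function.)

F(ω) = \frac{64 \left(- 2 i \omega - 3\right)}{16 \omega^{2} - 24 i \omega - 9}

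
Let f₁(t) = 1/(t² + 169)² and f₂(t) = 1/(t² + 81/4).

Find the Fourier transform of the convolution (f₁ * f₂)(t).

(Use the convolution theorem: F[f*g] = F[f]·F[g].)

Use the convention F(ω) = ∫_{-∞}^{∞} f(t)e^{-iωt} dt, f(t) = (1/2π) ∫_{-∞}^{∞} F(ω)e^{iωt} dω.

F[f₁*f₂](ω) = \frac{\pi^{2} \left(13 \left|{\omega}\right| + 1\right) e^{- \frac{35 \left|{\omega}\right|}{2}}}{19773}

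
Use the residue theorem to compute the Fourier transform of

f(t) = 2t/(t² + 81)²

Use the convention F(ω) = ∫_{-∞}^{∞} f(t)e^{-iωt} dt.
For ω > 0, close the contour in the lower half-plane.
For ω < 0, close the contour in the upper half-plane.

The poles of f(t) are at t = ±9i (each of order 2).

Let g(z) = f(z)e^{-iωz}; for large |z| the factor e^{-iωz} decays in the lower half-plane when ω > 0 and in the upper half-plane when ω < 0.

Case ω > 0 (lower half-plane, clockwise contour ⇒ F(ω) = -2πi·ΣRes):
  Res_{z = - 9 i} g(z) = \frac{\omega e^{- 9 \omega}}{18} (pole of order 2)
  F(ω) = -2πi·ΣRes = - \frac{i \pi \omega e^{- 9 \omega}}{9}

Case ω < 0 (upper half-plane, counterclockwise contour ⇒ F(ω) = +2πi·ΣRes):
  Res_{z = 9 i} g(z) = - \frac{\omega e^{9 \omega}}{18} (pole of order 2)
  F(ω) = 2πi·ΣRes = - \frac{i \pi \omega e^{9 \omega}}{9}

Both cases combine into a single formula in |ω|:

F(ω) = - \frac{i \pi \omega e^{- 9 \left|{\omega}\right|}}{9}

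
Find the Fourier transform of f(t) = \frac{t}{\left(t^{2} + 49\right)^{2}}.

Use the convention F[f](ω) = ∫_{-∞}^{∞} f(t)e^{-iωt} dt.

F(ω) = - \frac{i \pi \omega e^{- 7 \left|{\omega}\right|}}{14}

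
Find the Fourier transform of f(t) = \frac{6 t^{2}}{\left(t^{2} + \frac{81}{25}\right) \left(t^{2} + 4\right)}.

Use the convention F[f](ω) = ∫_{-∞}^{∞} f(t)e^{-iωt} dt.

F(ω) = \frac{300 \pi e^{- 2 \left|{\omega}\right|}}{19} - \frac{270 \pi e^{- \frac{9 \left|{\omega}\right|}{5}}}{19}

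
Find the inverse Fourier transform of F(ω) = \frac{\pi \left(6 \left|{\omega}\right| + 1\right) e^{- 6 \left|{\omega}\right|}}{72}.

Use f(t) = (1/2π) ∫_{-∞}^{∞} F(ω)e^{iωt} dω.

f(t) = \frac{6}{\left(t^{2} + 36\right)^{2}}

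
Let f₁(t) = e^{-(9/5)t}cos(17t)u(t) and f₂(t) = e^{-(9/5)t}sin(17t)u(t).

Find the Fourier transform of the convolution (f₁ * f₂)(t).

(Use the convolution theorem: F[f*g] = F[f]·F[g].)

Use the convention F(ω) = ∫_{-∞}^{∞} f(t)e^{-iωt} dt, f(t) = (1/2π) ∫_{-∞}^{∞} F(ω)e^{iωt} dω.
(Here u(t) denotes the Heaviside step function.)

F[f₁*f₂](ω) = \frac{2125 \left(5 i \omega + 9\right)}{\left(\left(5 i \omega + 9\right)^{2} + 7225\right)^{2}}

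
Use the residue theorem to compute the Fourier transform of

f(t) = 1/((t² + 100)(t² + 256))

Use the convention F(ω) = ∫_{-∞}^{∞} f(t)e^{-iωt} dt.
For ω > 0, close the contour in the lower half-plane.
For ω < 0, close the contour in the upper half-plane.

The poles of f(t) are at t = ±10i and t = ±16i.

Let g(z) = f(z)e^{-iωz}; for large |z| the factor e^{-iωz} decays in the lower half-plane when ω > 0 and in the upper half-plane when ω < 0.

Case ω > 0 (lower half-plane, clockwise contour ⇒ F(ω) = -2πi·ΣRes):
  Res_{z = - 10 i} g(z) = \frac{i e^{- 10 \omega}}{3120}
  Res_{z = - 16 i} g(z) = - \frac{i e^{- 16 \omega}}{4992}
  F(ω) = -2πi·ΣRes = \frac{\pi \left(8 e^{6 \omega} - 5\right) e^{- 16 \omega}}{12480}

Case ω < 0 (upper half-plane, counterclockwise contour ⇒ F(ω) = +2πi·ΣRes):
  Res_{z = 10 i} g(z) = - \frac{i e^{10 \omega}}{3120}
  Res_{z = 16 i} g(z) = \frac{i e^{16 \omega}}{4992}
  F(ω) = 2πi·ΣRes = \frac{\pi \left(8 - 5 e^{6 \omega}\right) e^{10 \omega}}{12480}

Both cases combine into a single formula in |ω|:

F(ω) = \frac{\pi \left(8 e^{6 \left|{\omega}\right|} - 5\right) e^{- 16 \left|{\omega}\right|}}{12480}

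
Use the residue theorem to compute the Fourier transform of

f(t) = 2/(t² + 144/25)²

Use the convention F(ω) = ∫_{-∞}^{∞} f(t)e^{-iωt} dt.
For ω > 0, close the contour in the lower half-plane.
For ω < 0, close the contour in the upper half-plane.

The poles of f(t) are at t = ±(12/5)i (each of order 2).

Let g(z) = f(z)e^{-iωz}; for large |z| the factor e^{-iωz} decays in the lower half-plane when ω > 0 and in the upper half-plane when ω < 0.

Case ω > 0 (lower half-plane, clockwise contour ⇒ F(ω) = -2πi·ΣRes):
  Res_{z = - \frac{12 i}{5}} g(z) = \frac{25 i \left(12 \omega + 5\right) e^{- \frac{12 \omega}{5}}}{3456} (pole of order 2)
  F(ω) = -2πi·ΣRes = \frac{25 \pi \left(12 \omega + 5\right) e^{- \frac{12 \omega}{5}}}{1728}

Case ω < 0 (upper half-plane, counterclockwise contour ⇒ F(ω) = +2πi·ΣRes):
  Res_{z = \frac{12 i}{5}} g(z) = \frac{25 i \left(12 \omega - 5\right) e^{\frac{12 \omega}{5}}}{3456} (pole of order 2)
  F(ω) = 2πi·ΣRes = \frac{25 \pi \left(5 - 12 \omega\right) e^{\frac{12 \omega}{5}}}{1728}

Both cases combine into a single formula in |ω|:

F(ω) = \frac{25 \pi \left(12 \left|{\omega}\right| + 5\right) e^{- \frac{12 \left|{\omega}\right|}{5}}}{1728}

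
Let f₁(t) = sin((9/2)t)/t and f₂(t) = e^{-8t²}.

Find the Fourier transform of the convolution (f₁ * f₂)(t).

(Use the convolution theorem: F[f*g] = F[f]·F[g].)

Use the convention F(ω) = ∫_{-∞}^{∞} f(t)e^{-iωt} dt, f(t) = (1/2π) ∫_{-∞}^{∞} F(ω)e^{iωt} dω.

F[f₁*f₂](ω) = \begin{cases} \frac{\sqrt{2} \pi^{\frac{3}{2}} e^{- \frac{\omega^{2}}{32}}}{4} & \text{for}\: \omega > - \frac{9}{2} \wedge \omega < \frac{9}{2} \\0 & \text{otherwise} \end{cases}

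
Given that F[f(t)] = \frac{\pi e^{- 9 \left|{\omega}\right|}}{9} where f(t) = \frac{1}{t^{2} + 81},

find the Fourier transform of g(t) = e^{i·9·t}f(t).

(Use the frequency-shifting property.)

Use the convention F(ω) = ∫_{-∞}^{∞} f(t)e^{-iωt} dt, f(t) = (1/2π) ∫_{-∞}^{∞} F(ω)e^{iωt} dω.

F[g](ω) = \frac{\pi e^{- 9 \left|{\omega - 9}\right|}}{9}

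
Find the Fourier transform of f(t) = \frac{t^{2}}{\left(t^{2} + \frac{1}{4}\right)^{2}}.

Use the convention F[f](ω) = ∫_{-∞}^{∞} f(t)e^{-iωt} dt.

F(ω) = \frac{\pi \left(2 - \left|{\omega}\right|\right) e^{- \frac{\left|{\omega}\right|}{2}}}{2}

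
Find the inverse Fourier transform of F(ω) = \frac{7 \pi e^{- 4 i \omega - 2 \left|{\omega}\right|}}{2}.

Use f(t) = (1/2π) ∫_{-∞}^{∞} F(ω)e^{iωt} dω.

f(t) = \frac{7}{\left(t - 4\right)^{2} + 4}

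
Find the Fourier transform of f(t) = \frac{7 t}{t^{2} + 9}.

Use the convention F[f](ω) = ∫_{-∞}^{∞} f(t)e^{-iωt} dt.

F(ω) = - 7 i \pi e^{- 3 \left|{\omega}\right|} \operatorname{sign}{\left(\omega \right)}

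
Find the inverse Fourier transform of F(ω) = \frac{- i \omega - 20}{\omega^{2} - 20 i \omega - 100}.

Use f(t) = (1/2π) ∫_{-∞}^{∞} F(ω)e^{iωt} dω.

f(t) = \left(10 t + 1\right) e^{- 10 t} u\left(t\right)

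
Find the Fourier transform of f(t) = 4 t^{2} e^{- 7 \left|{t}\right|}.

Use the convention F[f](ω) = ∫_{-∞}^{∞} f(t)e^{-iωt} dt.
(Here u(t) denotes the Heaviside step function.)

F(ω) = \frac{112 \left(49 - 3 \omega^{2}\right)}{\left(\omega^{2} + 49\right)^{3}}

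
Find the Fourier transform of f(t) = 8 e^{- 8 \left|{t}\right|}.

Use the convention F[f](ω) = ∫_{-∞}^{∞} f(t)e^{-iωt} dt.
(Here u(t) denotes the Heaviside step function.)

F(ω) = \frac{128}{\omega^{2} + 64}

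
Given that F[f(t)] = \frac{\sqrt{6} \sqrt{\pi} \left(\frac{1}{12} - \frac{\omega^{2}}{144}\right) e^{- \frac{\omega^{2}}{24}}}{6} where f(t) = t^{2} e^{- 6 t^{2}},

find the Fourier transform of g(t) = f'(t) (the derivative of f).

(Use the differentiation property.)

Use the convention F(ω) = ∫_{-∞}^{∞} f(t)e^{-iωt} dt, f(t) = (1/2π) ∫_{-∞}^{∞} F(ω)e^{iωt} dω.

F[g](ω) = \frac{\sqrt{6} i \sqrt{\pi} \omega \left(12 - \omega^{2}\right) e^{- \frac{\omega^{2}}{24}}}{864}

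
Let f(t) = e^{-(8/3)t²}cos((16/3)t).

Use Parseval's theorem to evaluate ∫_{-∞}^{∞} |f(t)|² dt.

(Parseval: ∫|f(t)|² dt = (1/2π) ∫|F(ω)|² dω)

∫|f(t)|² dt = \frac{\sqrt{3} \sqrt{\pi} \left(1 + e^{\frac{16}{3}}\right)}{8 e^{\frac{16}{3}}}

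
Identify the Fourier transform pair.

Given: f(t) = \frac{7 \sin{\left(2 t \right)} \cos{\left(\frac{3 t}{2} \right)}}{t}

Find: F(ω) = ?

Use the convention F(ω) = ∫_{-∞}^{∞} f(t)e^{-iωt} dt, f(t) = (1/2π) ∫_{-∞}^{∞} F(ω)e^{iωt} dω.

F(ω) = \begin{cases} 7 \pi & \text{for}\: \omega > - \frac{1}{2} \wedge \omega < \frac{1}{2} \\\frac{7 \pi}{2} & \text{for}\: \omega > - \frac{7}{2} \wedge \omega < \frac{7}{2} \\0 & \text{otherwise} \end{cases}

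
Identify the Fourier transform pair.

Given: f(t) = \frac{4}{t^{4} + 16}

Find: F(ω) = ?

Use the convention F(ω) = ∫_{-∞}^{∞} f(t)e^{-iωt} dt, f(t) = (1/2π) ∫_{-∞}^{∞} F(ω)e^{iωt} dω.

F(ω) = \frac{\pi e^{- \sqrt{2} \left|{\omega}\right|} \sin{\left(\sqrt{2} \left|{\omega}\right| + \frac{\pi}{4} \right)}}{2}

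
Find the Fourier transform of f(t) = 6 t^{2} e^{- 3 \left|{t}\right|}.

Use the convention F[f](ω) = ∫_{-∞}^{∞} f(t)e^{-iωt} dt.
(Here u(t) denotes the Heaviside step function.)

F(ω) = \frac{216 \left(3 - \omega^{2}\right)}{\left(\omega^{2} + 9\right)^{3}}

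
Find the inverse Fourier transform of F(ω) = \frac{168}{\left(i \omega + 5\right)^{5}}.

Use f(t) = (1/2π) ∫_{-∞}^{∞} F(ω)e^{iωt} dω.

f(t) = 7 t^{4} e^{- 5 t} u\left(t\right)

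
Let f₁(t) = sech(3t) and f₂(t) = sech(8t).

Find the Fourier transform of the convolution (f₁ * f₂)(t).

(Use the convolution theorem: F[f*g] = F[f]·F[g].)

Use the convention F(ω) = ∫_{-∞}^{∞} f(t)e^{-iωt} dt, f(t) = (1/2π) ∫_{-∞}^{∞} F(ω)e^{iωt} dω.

F[f₁*f₂](ω) = \frac{\pi^{2}}{24 \cosh{\left(\frac{\pi \omega}{16} \right)} \cosh{\left(\frac{\pi \omega}{6} \right)}}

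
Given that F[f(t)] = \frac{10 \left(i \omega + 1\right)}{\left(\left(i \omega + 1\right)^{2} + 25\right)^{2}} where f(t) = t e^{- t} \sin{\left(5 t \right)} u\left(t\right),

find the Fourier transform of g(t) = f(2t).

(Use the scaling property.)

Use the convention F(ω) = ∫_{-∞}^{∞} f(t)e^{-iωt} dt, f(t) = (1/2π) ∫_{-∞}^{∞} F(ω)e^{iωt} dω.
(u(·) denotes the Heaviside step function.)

F[g](ω) = \frac{40 \left(i \omega + 2\right)}{\left(\left(i \omega + 2\right)^{2} + 100\right)^{2}}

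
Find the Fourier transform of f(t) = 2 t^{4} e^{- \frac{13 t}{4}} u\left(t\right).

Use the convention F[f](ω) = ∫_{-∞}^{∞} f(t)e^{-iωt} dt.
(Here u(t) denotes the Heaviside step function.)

F(ω) = \frac{49152}{\left(4 i \omega + 13\right)^{5}}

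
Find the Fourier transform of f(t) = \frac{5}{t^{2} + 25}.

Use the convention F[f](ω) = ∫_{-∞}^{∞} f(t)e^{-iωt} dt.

F(ω) = \pi e^{- 5 \left|{\omega}\right|}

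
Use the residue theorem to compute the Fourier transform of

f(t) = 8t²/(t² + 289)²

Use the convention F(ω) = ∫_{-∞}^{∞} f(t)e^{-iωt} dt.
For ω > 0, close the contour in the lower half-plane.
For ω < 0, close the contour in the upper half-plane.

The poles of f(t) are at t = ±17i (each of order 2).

Let g(z) = f(z)e^{-iωz}; for large |z| the factor e^{-iωz} decays in the lower half-plane when ω > 0 and in the upper half-plane when ω < 0.

Case ω > 0 (lower half-plane, clockwise contour ⇒ F(ω) = -2πi·ΣRes):
  Res_{z = - 17 i} g(z) = i \left(\frac{2}{17} - 2 \omega\right) e^{- 17 \omega} (pole of order 2)
  F(ω) = -2πi·ΣRes = \frac{4 \pi \left(1 - 17 \omega\right) e^{- 17 \omega}}{17}

Case ω < 0 (upper half-plane, counterclockwise contour ⇒ F(ω) = +2πi·ΣRes):
  Res_{z = 17 i} g(z) = i \left(- 2 \omega - \frac{2}{17}\right) e^{17 \omega} (pole of order 2)
  F(ω) = 2πi·ΣRes = \frac{4 \pi \left(17 \omega + 1\right) e^{17 \omega}}{17}

Both cases combine into a single formula in |ω|:

F(ω) = \frac{4 \pi \left(1 - 17 \left|{\omega}\right|\right) e^{- 17 \left|{\omega}\right|}}{17}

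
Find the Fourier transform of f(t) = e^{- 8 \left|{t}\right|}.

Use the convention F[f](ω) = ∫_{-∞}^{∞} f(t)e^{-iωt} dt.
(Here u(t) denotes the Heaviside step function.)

F(ω) = \frac{16}{\omega^{2} + 64}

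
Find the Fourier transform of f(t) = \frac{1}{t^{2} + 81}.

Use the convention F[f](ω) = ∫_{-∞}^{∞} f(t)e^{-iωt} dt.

F(ω) = \frac{\pi e^{- 9 \left|{\omega}\right|}}{9}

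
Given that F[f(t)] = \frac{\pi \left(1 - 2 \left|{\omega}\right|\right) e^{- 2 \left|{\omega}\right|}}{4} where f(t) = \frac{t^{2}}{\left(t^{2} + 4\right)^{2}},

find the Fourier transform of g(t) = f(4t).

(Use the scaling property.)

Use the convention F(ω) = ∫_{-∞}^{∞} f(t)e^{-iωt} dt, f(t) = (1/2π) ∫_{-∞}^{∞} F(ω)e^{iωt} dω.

F[g](ω) = \frac{\pi \left(2 - \left|{\omega}\right|\right) e^{- \frac{\left|{\omega}\right|}{2}}}{32}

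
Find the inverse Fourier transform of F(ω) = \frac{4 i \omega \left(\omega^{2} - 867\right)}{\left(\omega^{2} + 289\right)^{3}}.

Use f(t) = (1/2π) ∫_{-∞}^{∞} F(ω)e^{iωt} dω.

f(t) = t e^{- 17 \left|{t}\right|} \left|{t}\right|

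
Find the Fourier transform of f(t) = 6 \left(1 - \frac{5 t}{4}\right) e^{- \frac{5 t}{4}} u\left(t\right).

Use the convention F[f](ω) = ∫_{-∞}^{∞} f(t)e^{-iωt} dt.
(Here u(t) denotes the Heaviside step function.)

F(ω) = \frac{96 i \omega}{- 16 \omega^{2} + 40 i \omega + 25}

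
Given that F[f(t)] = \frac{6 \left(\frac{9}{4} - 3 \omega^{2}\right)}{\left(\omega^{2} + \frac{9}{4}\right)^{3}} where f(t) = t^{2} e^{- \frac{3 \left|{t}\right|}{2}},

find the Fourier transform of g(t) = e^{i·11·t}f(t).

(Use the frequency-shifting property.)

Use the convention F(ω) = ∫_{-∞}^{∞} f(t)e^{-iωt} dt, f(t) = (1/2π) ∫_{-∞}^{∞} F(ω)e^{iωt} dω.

F[g](ω) = \frac{288 \left(3 - 4 \left(\omega - 11\right)^{2}\right)}{\left(4 \left(\omega - 11\right)^{2} + 9\right)^{3}}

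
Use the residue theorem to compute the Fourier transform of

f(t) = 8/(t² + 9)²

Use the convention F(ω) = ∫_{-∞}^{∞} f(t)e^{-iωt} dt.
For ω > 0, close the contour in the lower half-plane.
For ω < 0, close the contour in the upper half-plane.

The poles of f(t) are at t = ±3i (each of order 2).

Let g(z) = f(z)e^{-iωz}; for large |z| the factor e^{-iωz} decays in the lower half-plane when ω > 0 and in the upper half-plane when ω < 0.

Case ω > 0 (lower half-plane, clockwise contour ⇒ F(ω) = -2πi·ΣRes):
  Res_{z = - 3 i} g(z) = \frac{2 i \left(3 \omega + 1\right) e^{- 3 \omega}}{27} (pole of order 2)
  F(ω) = -2πi·ΣRes = \frac{4 \pi \left(3 \omega + 1\right) e^{- 3 \omega}}{27}

Case ω < 0 (upper half-plane, counterclockwise contour ⇒ F(ω) = +2πi·ΣRes):
  Res_{z = 3 i} g(z) = \frac{2 i \left(3 \omega - 1\right) e^{3 \omega}}{27} (pole of order 2)
  F(ω) = 2πi·ΣRes = \frac{4 \pi \left(1 - 3 \omega\right) e^{3 \omega}}{27}

Both cases combine into a single formula in |ω|:

F(ω) = \frac{4 \pi \left(3 \left|{\omega}\right| + 1\right) e^{- 3 \left|{\omega}\right|}}{27}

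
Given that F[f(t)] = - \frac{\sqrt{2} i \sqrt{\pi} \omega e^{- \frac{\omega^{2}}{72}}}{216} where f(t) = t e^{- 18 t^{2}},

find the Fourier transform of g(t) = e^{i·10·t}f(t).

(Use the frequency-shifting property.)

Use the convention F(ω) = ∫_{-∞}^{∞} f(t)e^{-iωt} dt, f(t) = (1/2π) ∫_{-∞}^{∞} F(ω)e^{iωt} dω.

F[g](ω) = \frac{\sqrt{2} i \sqrt{\pi} \left(10 - \omega\right) e^{- \frac{\left(\omega - 10\right)^{2}}{72}}}{216}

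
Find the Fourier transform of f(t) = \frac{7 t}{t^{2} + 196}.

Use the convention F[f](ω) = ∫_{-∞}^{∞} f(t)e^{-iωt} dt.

F(ω) = - 7 i \pi e^{- 14 \left|{\omega}\right|} \operatorname{sign}{\left(\omega \right)}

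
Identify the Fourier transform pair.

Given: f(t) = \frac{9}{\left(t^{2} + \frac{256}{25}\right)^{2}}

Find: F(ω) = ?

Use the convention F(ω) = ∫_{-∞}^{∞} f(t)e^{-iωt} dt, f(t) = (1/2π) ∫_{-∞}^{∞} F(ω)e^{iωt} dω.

F(ω) = \frac{225 \pi \left(16 \left|{\omega}\right| + 5\right) e^{- \frac{16 \left|{\omega}\right|}{5}}}{8192}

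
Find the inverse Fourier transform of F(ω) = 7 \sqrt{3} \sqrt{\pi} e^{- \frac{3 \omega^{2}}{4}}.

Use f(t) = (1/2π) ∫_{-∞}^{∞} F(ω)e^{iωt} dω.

f(t) = 7 e^{- \frac{t^{2}}{3}}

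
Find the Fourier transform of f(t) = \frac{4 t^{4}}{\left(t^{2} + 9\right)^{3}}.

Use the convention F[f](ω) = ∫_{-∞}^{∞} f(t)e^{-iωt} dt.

F(ω) = \frac{\pi \left(3 \omega^{2} - 5 \left|{\omega}\right| + 1\right) e^{- 3 \left|{\omega}\right|}}{2}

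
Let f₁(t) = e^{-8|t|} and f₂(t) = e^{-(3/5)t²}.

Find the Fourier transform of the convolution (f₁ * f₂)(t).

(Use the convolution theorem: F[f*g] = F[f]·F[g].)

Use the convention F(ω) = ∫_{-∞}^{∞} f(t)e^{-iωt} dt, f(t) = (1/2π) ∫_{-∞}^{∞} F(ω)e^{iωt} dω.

F[f₁*f₂](ω) = \frac{16 \sqrt{15} \sqrt{\pi} e^{- \frac{5 \omega^{2}}{12}}}{3 \left(\omega^{2} + 64\right)}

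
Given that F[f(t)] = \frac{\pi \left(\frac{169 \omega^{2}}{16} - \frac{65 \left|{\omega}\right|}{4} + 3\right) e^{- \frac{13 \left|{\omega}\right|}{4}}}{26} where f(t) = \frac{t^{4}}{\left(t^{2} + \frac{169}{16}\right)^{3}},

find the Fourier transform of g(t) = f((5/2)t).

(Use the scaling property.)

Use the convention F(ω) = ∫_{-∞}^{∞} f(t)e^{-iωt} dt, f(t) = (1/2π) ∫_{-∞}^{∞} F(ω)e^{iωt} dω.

F[g](ω) = \frac{\pi \left(169 \omega^{2} - 650 \left|{\omega}\right| + 300\right) e^{- \frac{13 \left|{\omega}\right|}{10}}}{6500}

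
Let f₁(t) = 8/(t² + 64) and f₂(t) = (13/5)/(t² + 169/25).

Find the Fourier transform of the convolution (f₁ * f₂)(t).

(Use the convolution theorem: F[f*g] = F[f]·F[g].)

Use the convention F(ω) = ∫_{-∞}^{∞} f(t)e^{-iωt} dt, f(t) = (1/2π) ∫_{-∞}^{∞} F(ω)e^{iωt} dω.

F[f₁*f₂](ω) = \pi^{2} e^{- \frac{53 \left|{\omega}\right|}{5}}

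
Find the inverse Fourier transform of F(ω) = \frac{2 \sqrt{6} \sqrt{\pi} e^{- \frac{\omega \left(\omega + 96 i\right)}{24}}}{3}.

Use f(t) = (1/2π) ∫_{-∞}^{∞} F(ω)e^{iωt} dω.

f(t) = 4 e^{- 6 \left(t - 4\right)^{2}}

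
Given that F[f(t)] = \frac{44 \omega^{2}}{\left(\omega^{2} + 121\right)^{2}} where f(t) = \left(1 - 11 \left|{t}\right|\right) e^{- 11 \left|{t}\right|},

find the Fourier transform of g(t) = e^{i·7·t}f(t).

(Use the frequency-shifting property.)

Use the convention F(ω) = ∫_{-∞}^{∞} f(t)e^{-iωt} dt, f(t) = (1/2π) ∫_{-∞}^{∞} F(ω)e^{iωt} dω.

F[g](ω) = \frac{44 \left(\omega - 7\right)^{2}}{\left(\left(\omega - 7\right)^{2} + 121\right)^{2}}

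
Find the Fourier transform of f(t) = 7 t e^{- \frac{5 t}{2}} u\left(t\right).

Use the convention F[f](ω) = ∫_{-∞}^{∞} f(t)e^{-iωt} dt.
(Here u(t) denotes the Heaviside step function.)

F(ω) = \frac{28}{\left(2 i \omega + 5\right)^{2}}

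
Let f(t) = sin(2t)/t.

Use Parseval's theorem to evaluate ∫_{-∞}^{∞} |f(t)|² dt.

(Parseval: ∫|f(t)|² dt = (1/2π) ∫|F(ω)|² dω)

∫|f(t)|² dt = 2 \pi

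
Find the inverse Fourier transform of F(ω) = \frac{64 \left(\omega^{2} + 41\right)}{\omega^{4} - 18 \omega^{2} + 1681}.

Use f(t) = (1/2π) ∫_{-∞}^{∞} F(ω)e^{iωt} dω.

f(t) = 8 e^{- 4 \left|{t}\right|} \cos{\left(5 \left|{t}\right| \right)}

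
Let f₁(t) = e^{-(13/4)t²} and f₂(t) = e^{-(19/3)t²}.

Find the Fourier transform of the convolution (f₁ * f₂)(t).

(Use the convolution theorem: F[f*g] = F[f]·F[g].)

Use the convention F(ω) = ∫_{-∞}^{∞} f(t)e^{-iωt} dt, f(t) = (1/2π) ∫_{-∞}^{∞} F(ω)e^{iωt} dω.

F[f₁*f₂](ω) = \frac{2 \sqrt{741} \pi e^{- \frac{115 \omega^{2}}{988}}}{247}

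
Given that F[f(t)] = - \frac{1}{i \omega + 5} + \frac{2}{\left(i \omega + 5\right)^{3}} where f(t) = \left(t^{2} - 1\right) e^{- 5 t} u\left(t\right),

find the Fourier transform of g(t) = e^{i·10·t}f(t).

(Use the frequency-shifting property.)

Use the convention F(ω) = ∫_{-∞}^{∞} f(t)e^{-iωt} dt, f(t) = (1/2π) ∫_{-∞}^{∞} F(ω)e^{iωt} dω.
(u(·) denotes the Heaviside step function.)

F[g](ω) = \frac{2 i \left(\omega - 10\right) - \left(i \left(\omega - 10\right) + 5\right)^{3} + 10}{\left(i \left(\omega - 10\right) + 5\right)^{4}}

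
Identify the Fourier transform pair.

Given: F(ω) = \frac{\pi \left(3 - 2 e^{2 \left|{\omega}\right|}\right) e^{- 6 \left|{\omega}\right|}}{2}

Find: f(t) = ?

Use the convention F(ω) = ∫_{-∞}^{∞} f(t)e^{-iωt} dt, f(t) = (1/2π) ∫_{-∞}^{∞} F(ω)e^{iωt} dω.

f(t) = \frac{5 t^{2}}{\left(t^{2} + 16\right) \left(t^{2} + 36\right)}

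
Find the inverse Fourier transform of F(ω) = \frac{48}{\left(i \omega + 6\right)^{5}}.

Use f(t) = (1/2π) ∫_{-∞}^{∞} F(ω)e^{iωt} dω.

f(t) = 2 t^{4} e^{- 6 t} u\left(t\right)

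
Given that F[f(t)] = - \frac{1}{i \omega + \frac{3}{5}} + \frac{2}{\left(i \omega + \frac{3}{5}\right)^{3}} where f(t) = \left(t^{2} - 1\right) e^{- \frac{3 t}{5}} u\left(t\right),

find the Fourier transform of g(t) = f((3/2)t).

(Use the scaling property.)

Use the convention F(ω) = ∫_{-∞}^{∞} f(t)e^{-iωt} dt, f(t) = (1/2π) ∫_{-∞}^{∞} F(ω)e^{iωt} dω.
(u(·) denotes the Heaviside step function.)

F[g](ω) = \frac{10 \left(4500 i \omega - \left(10 i \omega + 9\right)^{3} + 4050\right)}{\left(10 i \omega + 9\right)^{4}}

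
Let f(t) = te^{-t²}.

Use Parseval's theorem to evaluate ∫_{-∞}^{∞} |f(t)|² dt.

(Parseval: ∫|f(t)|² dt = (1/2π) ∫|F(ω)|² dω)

∫|f(t)|² dt = \frac{\sqrt{2} \sqrt{\pi}}{8}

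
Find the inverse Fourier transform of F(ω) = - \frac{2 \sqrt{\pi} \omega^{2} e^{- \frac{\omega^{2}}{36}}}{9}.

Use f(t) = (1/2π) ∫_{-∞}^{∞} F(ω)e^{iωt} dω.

f(t) = 6 \left(36 t^{2} - 2\right) e^{- 9 t^{2}}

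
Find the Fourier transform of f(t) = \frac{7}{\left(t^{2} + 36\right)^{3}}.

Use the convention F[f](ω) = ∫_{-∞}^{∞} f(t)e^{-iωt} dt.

F(ω) = \frac{7 \pi \left(12 \omega^{2} + 6 \left|{\omega}\right| + 1\right) e^{- 6 \left|{\omega}\right|}}{20736}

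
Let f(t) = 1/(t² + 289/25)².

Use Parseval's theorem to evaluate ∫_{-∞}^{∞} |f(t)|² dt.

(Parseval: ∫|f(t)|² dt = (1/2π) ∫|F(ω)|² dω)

∫|f(t)|² dt = \frac{390625 \pi}{6565418768}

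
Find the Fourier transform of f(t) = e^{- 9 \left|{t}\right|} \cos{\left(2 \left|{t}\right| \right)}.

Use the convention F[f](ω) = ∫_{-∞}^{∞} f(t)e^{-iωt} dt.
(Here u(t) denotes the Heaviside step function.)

F(ω) = \frac{18 \left(\omega^{2} + 85\right)}{\omega^{4} + 154 \omega^{2} + 7225}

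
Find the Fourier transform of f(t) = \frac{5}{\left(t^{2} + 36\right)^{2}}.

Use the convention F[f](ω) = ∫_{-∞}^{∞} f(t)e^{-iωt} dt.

F(ω) = \frac{5 \pi \left(6 \left|{\omega}\right| + 1\right) e^{- 6 \left|{\omega}\right|}}{432}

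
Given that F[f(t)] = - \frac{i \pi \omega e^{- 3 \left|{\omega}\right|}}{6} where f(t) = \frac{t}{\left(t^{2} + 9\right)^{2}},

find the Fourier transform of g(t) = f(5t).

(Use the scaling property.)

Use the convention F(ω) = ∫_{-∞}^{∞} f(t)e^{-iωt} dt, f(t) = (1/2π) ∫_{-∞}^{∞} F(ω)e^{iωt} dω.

F[g](ω) = - \frac{i \pi \omega e^{- \frac{3 \left|{\omega}\right|}{5}}}{150}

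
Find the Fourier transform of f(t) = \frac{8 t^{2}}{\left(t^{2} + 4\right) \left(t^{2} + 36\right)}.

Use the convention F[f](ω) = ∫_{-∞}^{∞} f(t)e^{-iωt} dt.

F(ω) = \frac{\pi \left(3 - e^{4 \left|{\omega}\right|}\right) e^{- 6 \left|{\omega}\right|}}{2}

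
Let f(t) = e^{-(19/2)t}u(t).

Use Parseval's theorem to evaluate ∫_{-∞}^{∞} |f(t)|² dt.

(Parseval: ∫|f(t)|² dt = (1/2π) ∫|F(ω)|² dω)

∫|f(t)|² dt = \frac{1}{19}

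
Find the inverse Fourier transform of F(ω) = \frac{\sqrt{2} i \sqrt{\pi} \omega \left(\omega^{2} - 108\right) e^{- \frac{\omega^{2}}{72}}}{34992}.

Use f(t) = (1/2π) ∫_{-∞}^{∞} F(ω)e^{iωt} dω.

f(t) = 8 t^{3} e^{- 18 t^{2}}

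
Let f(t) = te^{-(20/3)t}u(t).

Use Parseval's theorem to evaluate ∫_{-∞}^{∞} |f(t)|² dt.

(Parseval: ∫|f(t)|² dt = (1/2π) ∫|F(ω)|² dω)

∫|f(t)|² dt = \frac{27}{32000}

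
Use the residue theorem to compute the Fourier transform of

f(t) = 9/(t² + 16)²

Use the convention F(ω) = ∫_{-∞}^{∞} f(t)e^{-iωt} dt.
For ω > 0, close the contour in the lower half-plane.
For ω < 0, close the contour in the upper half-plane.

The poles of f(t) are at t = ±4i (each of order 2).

Let g(z) = f(z)e^{-iωz}; for large |z| the factor e^{-iωz} decays in the lower half-plane when ω > 0 and in the upper half-plane when ω < 0.

Case ω > 0 (lower half-plane, clockwise contour ⇒ F(ω) = -2πi·ΣRes):
  Res_{z = - 4 i} g(z) = \frac{9 i \left(4 \omega + 1\right) e^{- 4 \omega}}{256} (pole of order 2)
  F(ω) = -2πi·ΣRes = \frac{9 \pi \left(4 \omega + 1\right) e^{- 4 \omega}}{128}

Case ω < 0 (upper half-plane, counterclockwise contour ⇒ F(ω) = +2πi·ΣRes):
  Res_{z = 4 i} g(z) = \frac{9 i \left(4 \omega - 1\right) e^{4 \omega}}{256} (pole of order 2)
  F(ω) = 2πi·ΣRes = \frac{9 \pi \left(1 - 4 \omega\right) e^{4 \omega}}{128}

Both cases combine into a single formula in |ω|:

F(ω) = \frac{9 \pi \left(4 \left|{\omega}\right| + 1\right) e^{- 4 \left|{\omega}\right|}}{128}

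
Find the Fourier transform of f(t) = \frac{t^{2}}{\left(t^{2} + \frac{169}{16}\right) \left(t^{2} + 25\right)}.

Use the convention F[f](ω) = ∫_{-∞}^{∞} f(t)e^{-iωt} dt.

F(ω) = \frac{80 \pi e^{- 5 \left|{\omega}\right|}}{231} - \frac{52 \pi e^{- \frac{13 \left|{\omega}\right|}{4}}}{231}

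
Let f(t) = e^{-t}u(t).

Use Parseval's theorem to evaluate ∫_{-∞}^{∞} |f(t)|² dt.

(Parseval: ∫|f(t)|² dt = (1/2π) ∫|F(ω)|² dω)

∫|f(t)|² dt = \frac{1}{2}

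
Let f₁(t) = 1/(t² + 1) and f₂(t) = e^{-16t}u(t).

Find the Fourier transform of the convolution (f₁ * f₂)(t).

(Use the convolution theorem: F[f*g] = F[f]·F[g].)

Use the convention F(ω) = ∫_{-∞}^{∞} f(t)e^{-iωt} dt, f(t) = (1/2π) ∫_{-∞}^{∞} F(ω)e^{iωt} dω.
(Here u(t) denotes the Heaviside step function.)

F[f₁*f₂](ω) = \frac{\pi e^{- \left|{\omega}\right|}}{i \omega + 16}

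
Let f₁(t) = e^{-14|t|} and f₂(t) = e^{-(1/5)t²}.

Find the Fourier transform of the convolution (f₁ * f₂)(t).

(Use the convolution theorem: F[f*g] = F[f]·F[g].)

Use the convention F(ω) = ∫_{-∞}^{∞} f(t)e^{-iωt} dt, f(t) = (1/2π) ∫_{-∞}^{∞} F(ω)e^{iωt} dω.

F[f₁*f₂](ω) = \frac{28 \sqrt{5} \sqrt{\pi} e^{- \frac{5 \omega^{2}}{4}}}{\omega^{2} + 196}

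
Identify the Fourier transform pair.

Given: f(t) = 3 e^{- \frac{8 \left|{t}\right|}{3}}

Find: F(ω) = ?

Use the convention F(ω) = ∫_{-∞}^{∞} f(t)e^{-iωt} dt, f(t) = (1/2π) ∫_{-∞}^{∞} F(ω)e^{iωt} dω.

F(ω) = \frac{144}{9 \omega^{2} + 64}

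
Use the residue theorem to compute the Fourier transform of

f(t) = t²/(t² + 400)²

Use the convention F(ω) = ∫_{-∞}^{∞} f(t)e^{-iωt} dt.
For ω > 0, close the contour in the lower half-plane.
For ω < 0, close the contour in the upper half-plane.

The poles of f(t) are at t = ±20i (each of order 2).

Let g(z) = f(z)e^{-iωz}; for large |z| the factor e^{-iωz} decays in the lower half-plane when ω > 0 and in the upper half-plane when ω < 0.

Case ω > 0 (lower half-plane, clockwise contour ⇒ F(ω) = -2πi·ΣRes):
  Res_{z = - 20 i} g(z) = \frac{i \left(1 - 20 \omega\right) e^{- 20 \omega}}{80} (pole of order 2)
  F(ω) = -2πi·ΣRes = \frac{\pi \left(1 - 20 \omega\right) e^{- 20 \omega}}{40}

Case ω < 0 (upper half-plane, counterclockwise contour ⇒ F(ω) = +2πi·ΣRes):
  Res_{z = 20 i} g(z) = \frac{i \left(- 20 \omega - 1\right) e^{20 \omega}}{80} (pole of order 2)
  F(ω) = 2πi·ΣRes = \frac{\pi \left(20 \omega + 1\right) e^{20 \omega}}{40}

Both cases combine into a single formula in |ω|:

F(ω) = \frac{\pi \left(1 - 20 \left|{\omega}\right|\right) e^{- 20 \left|{\omega}\right|}}{40}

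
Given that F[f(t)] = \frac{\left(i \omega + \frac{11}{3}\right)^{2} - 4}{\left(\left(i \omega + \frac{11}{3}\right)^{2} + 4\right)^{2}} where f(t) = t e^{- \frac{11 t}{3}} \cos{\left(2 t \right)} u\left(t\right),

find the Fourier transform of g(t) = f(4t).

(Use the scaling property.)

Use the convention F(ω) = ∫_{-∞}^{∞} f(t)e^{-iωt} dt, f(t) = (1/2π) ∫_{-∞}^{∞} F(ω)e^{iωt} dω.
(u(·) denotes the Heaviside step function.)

F[g](ω) = \frac{36 \left(\left(3 i \omega + 44\right)^{2} - 576\right)}{\left(\left(3 i \omega + 44\right)^{2} + 576\right)^{2}}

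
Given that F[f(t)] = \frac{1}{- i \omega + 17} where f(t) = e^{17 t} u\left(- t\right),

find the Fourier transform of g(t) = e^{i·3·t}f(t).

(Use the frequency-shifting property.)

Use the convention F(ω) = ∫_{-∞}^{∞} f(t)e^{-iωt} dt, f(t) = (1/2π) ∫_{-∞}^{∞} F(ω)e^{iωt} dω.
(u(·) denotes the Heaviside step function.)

F[g](ω) = \frac{i}{\omega - 3 + 17 i}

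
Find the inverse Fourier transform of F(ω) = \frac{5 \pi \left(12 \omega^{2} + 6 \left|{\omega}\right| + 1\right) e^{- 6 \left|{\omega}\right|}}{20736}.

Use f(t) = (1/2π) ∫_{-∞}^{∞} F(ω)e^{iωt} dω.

f(t) = \frac{5}{\left(t^{2} + 36\right)^{3}}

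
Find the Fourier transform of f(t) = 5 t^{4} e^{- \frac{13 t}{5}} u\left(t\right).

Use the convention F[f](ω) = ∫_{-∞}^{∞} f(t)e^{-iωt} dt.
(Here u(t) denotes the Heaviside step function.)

F(ω) = \frac{375000}{\left(5 i \omega + 13\right)^{5}}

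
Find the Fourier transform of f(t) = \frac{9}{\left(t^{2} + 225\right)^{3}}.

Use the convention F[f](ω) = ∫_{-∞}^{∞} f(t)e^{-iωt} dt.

F(ω) = \frac{\pi \left(75 \omega^{2} + 15 \left|{\omega}\right| + 1\right) e^{- 15 \left|{\omega}\right|}}{225000}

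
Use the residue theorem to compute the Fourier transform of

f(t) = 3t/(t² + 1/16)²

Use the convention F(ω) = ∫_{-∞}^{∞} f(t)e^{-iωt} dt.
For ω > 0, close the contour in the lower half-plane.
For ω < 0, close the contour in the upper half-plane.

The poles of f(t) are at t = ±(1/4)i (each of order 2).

Let g(z) = f(z)e^{-iωz}; for large |z| the factor e^{-iωz} decays in the lower half-plane when ω > 0 and in the upper half-plane when ω < 0.

Case ω > 0 (lower half-plane, clockwise contour ⇒ F(ω) = -2πi·ΣRes):
  Res_{z = - \frac{i}{4}} g(z) = 3 \omega e^{- \frac{\omega}{4}} (pole of order 2)
  F(ω) = -2πi·ΣRes = - 6 i \pi \omega e^{- \frac{\omega}{4}}

Case ω < 0 (upper half-plane, counterclockwise contour ⇒ F(ω) = +2πi·ΣRes):
  Res_{z = \frac{i}{4}} g(z) = - 3 \omega e^{\frac{\omega}{4}} (pole of order 2)
  F(ω) = 2πi·ΣRes = - 6 i \pi \omega e^{\frac{\omega}{4}}

Both cases combine into a single formula in |ω|:

F(ω) = - 6 i \pi \omega e^{- \frac{\left|{\omega}\right|}{4}}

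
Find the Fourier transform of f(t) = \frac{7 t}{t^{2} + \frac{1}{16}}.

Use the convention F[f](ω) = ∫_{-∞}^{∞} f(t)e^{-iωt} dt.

F(ω) = - 7 i \pi e^{- \frac{\left|{\omega}\right|}{4}} \operatorname{sign}{\left(\omega \right)}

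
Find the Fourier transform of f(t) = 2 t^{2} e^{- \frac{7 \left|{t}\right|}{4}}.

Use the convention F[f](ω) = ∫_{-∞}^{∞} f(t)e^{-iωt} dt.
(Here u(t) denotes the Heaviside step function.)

F(ω) = \frac{3584 \left(49 - 48 \omega^{2}\right)}{\left(16 \omega^{2} + 49\right)^{3}}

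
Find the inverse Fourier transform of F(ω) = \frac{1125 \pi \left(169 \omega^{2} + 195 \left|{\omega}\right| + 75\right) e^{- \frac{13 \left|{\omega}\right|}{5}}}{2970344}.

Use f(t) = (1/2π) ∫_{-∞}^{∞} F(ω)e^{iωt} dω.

f(t) = \frac{9}{\left(t^{2} + \frac{169}{25}\right)^{3}}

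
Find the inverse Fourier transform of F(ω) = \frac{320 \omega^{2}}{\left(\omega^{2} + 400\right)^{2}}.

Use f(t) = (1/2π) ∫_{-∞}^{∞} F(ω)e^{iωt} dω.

f(t) = 4 \left(1 - 20 \left|{t}\right|\right) e^{- 20 \left|{t}\right|}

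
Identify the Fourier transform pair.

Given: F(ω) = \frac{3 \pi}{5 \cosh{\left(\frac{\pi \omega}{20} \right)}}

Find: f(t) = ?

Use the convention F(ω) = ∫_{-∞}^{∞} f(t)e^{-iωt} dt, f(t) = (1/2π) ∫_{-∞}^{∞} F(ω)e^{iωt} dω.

f(t) = \frac{6}{\cosh{\left(10 t \right)}}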